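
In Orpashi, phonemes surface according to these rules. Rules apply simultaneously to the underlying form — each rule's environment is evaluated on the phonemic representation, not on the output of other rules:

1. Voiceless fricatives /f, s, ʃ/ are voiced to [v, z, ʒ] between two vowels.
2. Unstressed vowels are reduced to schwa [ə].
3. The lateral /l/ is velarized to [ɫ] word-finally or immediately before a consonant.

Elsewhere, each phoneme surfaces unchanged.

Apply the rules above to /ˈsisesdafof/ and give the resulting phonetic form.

[ˈsizəsdəvəf]

/s/ (word-initial) fails the environment for rule 1, so it stays [s].
/i/ (between /s/ and /s/): rule 2 targets it, but not in an unstressed syllable → unchanged [i].
/s/ (between /i/ and /e/) occurs between two vowels → [z] by rule 1.
/e/ (between /s/ and /s/) occurs in an unstressed syllable → [ə] by rule 2.
/s/ (between /e/ and /d/): rule 1 targets it, but not between two vowels → unchanged [s].
/a/ (between /d/ and /f/): in an unstressed syllable, so rule 2 applies → [ə].
/f/ (between /a/ and /o/): between two vowels, so rule 1 applies → [v].
/o/ meets the environment for rule 2 (in an unstressed syllable) → [ə].
/f/ (word-final): rule 1 targets it, but not between two vowels → unchanged [f].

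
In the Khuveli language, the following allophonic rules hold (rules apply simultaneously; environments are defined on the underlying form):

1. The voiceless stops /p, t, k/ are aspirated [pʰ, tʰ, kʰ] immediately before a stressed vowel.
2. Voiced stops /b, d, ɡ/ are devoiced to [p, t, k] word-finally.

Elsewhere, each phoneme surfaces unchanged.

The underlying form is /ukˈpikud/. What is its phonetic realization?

/u/ (word-initial) is unaffected → [u].
/k/ — between /u/ and /p/; rule 1 does not apply here → [k].
/p/ — between /k/ and /i/, immediately before a stressed vowel — surfaces as [pʰ] (rule 1).
/i/ (between /p/ and /k/) is unaffected → [i].
/k/ (between /i/ and /u/) is in the target of rule 1 but the environment (immediately before a stressed vowel) is not met → [k].
/u/ — not in any rule's target class → [u].
/d/ meets the environment for rule 2 (word-finally) → [t].

[ukˈpʰikut]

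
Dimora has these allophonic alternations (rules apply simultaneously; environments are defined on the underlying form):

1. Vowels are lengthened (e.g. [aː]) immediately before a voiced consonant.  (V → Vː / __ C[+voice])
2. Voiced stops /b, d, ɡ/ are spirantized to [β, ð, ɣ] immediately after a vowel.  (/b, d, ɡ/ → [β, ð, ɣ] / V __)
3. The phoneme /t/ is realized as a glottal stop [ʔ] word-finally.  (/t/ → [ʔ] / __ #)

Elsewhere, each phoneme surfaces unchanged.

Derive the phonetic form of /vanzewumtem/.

[vaːnzeːwuːmteːm]

/v/ stays [v].
/a/ meets the environment for rule 1 (before a voiced consonant) → [aː].
/n/ (between /a/ and /z/) is unaffected → [n].
/z/ stays [z].
/e/ (between /z/ and /w/): before a voiced consonant, so rule 1 applies → [eː].
/w/ (between /e/ and /u/): no rule targets it → [w].
/u/ (between /w/ and /m/): before a voiced consonant, so rule 1 applies → [uː].
/m/ (between /u/ and /t/): no rule targets it → [m].
/t/ — between /m/ and /e/; rule 3 does not apply here → [t].
/e/ (between /t/ and /m/): before a voiced consonant, so rule 1 applies → [eː].
/m/ — not in any rule's target class → [m].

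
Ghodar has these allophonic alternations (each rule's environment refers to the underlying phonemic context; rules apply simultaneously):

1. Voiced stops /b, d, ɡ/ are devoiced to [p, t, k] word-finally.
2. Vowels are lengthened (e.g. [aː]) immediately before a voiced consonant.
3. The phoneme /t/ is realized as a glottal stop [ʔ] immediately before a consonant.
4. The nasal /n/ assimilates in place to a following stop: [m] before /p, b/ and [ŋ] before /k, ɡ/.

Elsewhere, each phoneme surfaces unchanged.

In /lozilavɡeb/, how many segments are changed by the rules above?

Segments that undergo a rule: /o/ → [oː] (rule 2); /i/ → [iː] (rule 2); /a/ → [aː] (rule 2); /e/ → [eː] (rule 2); /b/ → [p] (rule 1).
All other segments surface unchanged.

5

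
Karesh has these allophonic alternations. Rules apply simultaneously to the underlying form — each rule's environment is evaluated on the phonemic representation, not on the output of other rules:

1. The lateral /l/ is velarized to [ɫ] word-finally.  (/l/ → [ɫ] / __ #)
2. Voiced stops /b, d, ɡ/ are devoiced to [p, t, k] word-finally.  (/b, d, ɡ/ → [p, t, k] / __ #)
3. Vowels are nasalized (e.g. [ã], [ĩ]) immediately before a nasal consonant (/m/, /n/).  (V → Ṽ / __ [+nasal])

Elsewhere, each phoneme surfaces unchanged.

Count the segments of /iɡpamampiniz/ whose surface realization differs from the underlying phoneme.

Segments that undergo a rule: /a/ → [ã] (rule 3); /a/ → [ã] (rule 3); /i/ → [ĩ] (rule 3).
All other segments surface unchanged.

3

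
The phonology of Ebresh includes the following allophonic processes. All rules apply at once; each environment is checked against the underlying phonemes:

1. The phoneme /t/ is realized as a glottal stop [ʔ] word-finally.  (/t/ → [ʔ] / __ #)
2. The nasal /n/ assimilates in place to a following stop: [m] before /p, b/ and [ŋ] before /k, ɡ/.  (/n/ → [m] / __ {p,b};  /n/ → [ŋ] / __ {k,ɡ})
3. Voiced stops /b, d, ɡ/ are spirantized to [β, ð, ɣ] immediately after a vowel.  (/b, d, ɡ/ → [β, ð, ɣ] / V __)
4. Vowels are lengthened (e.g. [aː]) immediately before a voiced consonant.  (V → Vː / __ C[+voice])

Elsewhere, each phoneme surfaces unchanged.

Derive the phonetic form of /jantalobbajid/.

[jaːntaːloːβbaːjiːð]

/j/ (word-initial) is unaffected → [j].
/a/ — between /j/ and /n/, before a voiced consonant — surfaces as [aː] (rule 4).
/n/ — between /a/ and /t/; rule 2 does not apply here → [n].
/t/ (between /n/ and /a/) is in the target of rule 1 but the environment (word-finally) is not met → [t].
/a/ meets the environment for rule 4 (before a voiced consonant) → [aː].
/l/ (between /a/ and /o/): no rule targets it → [l].
/o/ (between /l/ and /b/): before a voiced consonant, so rule 4 applies → [oː].
/b/ meets the environment for rule 3 (immediately after a vowel) → [β].
/b/ (between /b/ and /a/) is in the target of rule 3 but the environment (immediately after a vowel) is not met → [b].
/a/ (between /b/ and /j/): before a voiced consonant, so rule 4 applies → [aː].
/j/ (between /a/ and /i/) is unaffected → [j].
/i/ meets the environment for rule 4 (before a voiced consonant) → [iː].
/d/ (word-final) occurs immediately after a vowel → [ð] by rule 3.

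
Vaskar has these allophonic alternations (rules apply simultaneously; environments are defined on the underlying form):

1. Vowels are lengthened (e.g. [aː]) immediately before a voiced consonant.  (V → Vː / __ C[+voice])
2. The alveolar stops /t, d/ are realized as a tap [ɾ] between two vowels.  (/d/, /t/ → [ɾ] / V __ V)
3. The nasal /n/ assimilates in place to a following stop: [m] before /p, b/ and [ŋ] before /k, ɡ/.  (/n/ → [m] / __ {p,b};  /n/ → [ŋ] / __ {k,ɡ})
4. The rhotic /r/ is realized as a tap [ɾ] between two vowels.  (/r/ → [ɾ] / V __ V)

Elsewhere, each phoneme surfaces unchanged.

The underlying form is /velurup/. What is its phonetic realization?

[veːluːɾup]

/v/ (word-initial): no rule targets it → [v].
/e/ — between /v/ and /l/, before a voiced consonant — surfaces as [eː] (rule 1).
/l/ stays [l].
/u/ — between /l/ and /r/, before a voiced consonant — surfaces as [uː] (rule 1).
/r/ (between /u/ and /u/): between two vowels, so rule 4 applies → [ɾ].
/u/ (between /r/ and /p/) is in the target of rule 1 but the environment (before a voiced consonant) is not met → [u].
/p/ — not in any rule's target class → [p].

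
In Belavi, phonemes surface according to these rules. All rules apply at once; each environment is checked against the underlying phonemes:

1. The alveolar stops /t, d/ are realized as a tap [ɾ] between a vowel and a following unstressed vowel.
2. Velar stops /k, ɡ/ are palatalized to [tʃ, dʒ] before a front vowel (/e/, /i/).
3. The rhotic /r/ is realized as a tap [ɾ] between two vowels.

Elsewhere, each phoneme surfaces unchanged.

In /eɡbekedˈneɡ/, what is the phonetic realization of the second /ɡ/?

[ɡ]

/ɡ/ — word-final; rule 2 does not apply here → [ɡ].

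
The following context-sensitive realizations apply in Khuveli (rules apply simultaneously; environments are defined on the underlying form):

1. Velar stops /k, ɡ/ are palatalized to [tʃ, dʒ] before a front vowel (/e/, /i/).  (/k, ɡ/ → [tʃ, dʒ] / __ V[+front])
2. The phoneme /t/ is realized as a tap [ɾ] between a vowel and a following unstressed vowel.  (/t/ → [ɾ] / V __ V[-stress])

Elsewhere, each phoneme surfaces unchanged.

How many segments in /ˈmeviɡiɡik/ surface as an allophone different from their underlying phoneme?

Segments that undergo a rule: /ɡ/ → [dʒ] (rule 1); /ɡ/ → [dʒ] (rule 1).
All other segments surface unchanged.

2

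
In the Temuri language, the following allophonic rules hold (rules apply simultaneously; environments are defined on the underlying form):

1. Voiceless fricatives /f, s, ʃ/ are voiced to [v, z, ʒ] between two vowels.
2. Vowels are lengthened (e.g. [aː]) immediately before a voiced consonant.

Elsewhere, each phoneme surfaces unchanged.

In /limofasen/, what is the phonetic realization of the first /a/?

[a]

/a/ (between /f/ and /s/) is in the target of rule 2 but the environment (before a voiced consonant) is not met → [a].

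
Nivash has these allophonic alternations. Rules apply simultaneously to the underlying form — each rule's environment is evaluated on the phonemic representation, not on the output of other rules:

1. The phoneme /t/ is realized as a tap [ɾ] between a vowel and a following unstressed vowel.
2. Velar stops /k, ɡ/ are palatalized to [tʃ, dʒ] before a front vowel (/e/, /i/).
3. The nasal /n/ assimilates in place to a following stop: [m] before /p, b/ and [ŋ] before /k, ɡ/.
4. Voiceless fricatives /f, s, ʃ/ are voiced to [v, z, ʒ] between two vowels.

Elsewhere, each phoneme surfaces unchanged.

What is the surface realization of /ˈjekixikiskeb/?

/j/ (word-initial): no rule targets it → [j].
/e/ (between /j/ and /k/) is unaffected → [e].
Rule 2 applies to /k/ (between /e/ and /i/: before a front vowel) → [tʃ].
/i/ — not in any rule's target class → [i].
/x/ (between /i/ and /i/): no rule targets it → [x].
/i/ (between /x/ and /k/): no rule targets it → [i].
Rule 2 applies to /k/ (between /i/ and /i/: before a front vowel) → [tʃ].
/i/ (between /k/ and /s/) is unaffected → [i].
/s/ — between /i/ and /k/; rule 4 does not apply here → [s].
Rule 2 applies to /k/ (between /s/ and /e/: before a front vowel) → [tʃ].
/e/ stays [e].
/b/ (word-final) is unaffected → [b].

[ˈjetʃixitʃistʃeb]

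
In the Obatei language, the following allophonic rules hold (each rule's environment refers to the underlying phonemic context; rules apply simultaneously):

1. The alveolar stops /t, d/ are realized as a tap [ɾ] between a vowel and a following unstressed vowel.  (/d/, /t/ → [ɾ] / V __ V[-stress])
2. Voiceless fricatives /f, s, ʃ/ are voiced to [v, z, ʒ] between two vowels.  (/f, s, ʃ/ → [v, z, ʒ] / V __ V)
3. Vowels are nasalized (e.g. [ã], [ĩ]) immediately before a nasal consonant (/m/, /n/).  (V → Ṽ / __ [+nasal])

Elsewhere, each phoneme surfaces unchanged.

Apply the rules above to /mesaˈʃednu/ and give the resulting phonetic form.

/e/ (between /m/ and /s/) fails the environment for rule 3, so it stays [e].
/s/ meets the environment for rule 2 (between two vowels) → [z].
/a/ — between /s/ and /ʃ/; rule 3 does not apply here → [a].
/ʃ/ — between /a/ and /e/, between two vowels — surfaces as [ʒ] (rule 2).
/e/ — between /ʃ/ and /d/; rule 3 does not apply here → [e].
/d/ (between /e/ and /n/) fails the environment for rule 1, so it stays [d].
/u/ (word-final): rule 3 targets it, but not before a nasal consonant → unchanged [u].

[mezaˈʒednu]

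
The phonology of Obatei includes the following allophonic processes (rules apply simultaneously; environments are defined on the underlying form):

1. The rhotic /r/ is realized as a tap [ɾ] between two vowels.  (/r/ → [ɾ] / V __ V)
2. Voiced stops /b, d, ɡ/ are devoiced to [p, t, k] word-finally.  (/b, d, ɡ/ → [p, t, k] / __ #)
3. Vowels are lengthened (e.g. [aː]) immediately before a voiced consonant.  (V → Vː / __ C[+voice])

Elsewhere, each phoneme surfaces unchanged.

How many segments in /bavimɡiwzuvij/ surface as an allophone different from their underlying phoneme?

5

Segments that undergo a rule: /a/ → [aː] (rule 3); /i/ → [iː] (rule 3); /i/ → [iː] (rule 3); /u/ → [uː] (rule 3); /i/ → [iː] (rule 3).
All other segments surface unchanged.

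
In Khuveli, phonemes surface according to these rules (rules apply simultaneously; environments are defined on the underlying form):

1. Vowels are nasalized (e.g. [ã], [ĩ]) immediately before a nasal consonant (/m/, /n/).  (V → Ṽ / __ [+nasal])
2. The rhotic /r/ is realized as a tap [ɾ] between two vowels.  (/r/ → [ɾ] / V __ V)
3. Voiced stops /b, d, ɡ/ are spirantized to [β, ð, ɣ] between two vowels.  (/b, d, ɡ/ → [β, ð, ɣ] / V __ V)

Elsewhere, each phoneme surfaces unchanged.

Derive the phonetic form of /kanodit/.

/k/ (word-initial): no rule targets it → [k].
Rule 1 applies to /a/ (between /k/ and /n/: before a nasal consonant) → [ã].
/n/ — not in any rule's target class → [n].
/o/ (between /n/ and /d/) is in the target of rule 1 but the environment (before a nasal consonant) is not met → [o].
/d/ (between /o/ and /i/): between two vowels, so rule 3 applies → [ð].
/i/ (between /d/ and /t/) is in the target of rule 1 but the environment (before a nasal consonant) is not met → [i].
/t/ stays [t].

[kãnoðit]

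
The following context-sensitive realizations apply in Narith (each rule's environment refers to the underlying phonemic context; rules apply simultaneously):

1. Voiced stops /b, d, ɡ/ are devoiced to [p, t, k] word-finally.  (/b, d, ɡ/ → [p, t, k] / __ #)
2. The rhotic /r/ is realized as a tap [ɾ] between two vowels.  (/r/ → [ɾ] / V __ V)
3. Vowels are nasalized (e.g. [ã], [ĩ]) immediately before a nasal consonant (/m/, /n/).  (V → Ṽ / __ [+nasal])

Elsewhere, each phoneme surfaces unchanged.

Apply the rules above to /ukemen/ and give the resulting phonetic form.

/u/ (word-initial): rule 3 targets it, but not before a nasal consonant → unchanged [u].
/k/ — not in any rule's target class → [k].
/e/ (between /k/ and /m/) occurs before a nasal consonant → [ẽ] by rule 3.
/m/ (between /e/ and /e/): no rule targets it → [m].
/e/ (between /m/ and /n/): before a nasal consonant, so rule 3 applies → [ẽ].
/n/ (word-final) is unaffected → [n].

[ukẽmẽn]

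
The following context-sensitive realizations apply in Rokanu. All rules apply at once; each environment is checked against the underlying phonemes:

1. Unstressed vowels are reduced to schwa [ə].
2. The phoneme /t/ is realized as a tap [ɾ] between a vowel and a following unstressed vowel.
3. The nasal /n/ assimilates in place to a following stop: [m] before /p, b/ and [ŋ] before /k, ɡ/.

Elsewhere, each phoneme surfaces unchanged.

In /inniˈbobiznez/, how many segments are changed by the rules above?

4

Segments that undergo a rule: /i/ → [ə] (rule 1); /i/ → [ə] (rule 1); /i/ → [ə] (rule 1); /e/ → [ə] (rule 1).
All other segments surface unchanged.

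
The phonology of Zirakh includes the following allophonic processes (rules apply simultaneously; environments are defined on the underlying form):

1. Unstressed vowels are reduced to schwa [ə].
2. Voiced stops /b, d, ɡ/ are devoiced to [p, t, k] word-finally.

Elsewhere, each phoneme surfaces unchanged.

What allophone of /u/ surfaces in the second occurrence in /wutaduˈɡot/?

/u/ (between /d/ and /ɡ/) occurs in an unstressed syllable → [ə] by rule 1.

[ə]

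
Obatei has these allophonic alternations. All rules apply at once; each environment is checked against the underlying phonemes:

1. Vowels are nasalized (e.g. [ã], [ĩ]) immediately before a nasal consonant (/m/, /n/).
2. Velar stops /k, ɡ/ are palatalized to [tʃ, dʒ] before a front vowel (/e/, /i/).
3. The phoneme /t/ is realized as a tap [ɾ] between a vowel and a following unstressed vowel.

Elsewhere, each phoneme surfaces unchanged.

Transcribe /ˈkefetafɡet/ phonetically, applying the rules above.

[ˈtʃefeɾafdʒet]

/k/ (word-initial): before a front vowel, so rule 2 applies → [tʃ].
/e/ — between /k/ and /f/; rule 1 does not apply here → [e].
/f/ stays [f].
/e/ (between /f/ and /t/) fails the environment for rule 1, so it stays [e].
Rule 3 applies to /t/ (between /e/ and /a/: between a vowel and a following unstressed vowel) → [ɾ].
/a/ (between /t/ and /f/): rule 1 targets it, but not before a nasal consonant → unchanged [a].
/f/ (between /a/ and /ɡ/): no rule targets it → [f].
Rule 2 applies to /ɡ/ (between /f/ and /e/: before a front vowel) → [dʒ].
/e/ (between /ɡ/ and /t/) is in the target of rule 1 but the environment (before a nasal consonant) is not met → [e].
/t/ (word-final) fails the environment for rule 3, so it stays [t].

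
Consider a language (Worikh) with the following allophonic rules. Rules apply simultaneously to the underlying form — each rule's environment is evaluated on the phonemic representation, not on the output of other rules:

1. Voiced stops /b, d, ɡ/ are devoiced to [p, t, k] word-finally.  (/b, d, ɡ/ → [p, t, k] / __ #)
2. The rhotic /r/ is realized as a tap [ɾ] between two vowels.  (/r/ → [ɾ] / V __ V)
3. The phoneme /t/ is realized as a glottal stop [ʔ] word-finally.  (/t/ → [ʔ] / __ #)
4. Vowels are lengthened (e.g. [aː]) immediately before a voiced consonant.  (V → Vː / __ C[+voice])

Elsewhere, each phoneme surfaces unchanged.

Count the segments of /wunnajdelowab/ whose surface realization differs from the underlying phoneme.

6

Segments that undergo a rule: /u/ → [uː] (rule 4); /a/ → [aː] (rule 4); /e/ → [eː] (rule 4); /o/ → [oː] (rule 4); /a/ → [aː] (rule 4); /b/ → [p] (rule 1).
All other segments surface unchanged.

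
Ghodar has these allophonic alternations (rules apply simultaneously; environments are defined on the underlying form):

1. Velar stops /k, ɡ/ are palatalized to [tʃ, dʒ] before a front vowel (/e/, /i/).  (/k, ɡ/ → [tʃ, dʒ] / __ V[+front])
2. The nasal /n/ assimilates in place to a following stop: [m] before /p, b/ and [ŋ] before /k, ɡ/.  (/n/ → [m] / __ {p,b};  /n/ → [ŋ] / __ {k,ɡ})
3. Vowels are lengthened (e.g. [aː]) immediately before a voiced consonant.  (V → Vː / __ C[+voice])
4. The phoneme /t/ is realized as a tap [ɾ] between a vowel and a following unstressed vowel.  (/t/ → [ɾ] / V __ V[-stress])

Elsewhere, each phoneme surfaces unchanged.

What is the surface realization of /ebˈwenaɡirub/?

[eːbˈweːnaːdʒiːruːb]

/e/ meets the environment for rule 3 (before a voiced consonant) → [eː].
/b/ — not in any rule's target class → [b].
/w/ stays [w].
/e/ (between /w/ and /n/) occurs before a voiced consonant → [eː] by rule 3.
/n/ (between /e/ and /a/): rule 2 targets it, but not before a labial or velar stop → unchanged [n].
/a/ — between /n/ and /ɡ/, before a voiced consonant — surfaces as [aː] (rule 3).
/ɡ/ meets the environment for rule 1 (before a front vowel) → [dʒ].
/i/ — between /ɡ/ and /r/, before a voiced consonant — surfaces as [iː] (rule 3).
/r/ (between /i/ and /u/) is unaffected → [r].
/u/ — between /r/ and /b/, before a voiced consonant — surfaces as [uː] (rule 3).
/b/ (word-final): no rule targets it → [b].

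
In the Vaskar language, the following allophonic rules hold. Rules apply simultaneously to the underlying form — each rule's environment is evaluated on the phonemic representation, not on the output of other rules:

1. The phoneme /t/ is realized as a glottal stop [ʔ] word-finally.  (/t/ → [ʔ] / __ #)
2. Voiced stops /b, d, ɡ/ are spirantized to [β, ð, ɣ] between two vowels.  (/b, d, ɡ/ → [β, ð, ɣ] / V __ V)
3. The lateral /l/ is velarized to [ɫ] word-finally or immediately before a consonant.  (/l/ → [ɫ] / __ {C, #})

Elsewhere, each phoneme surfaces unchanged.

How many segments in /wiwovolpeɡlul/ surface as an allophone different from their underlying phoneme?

2

Segments that undergo a rule: /l/ → [ɫ] (rule 3); /l/ → [ɫ] (rule 3).
All other segments surface unchanged.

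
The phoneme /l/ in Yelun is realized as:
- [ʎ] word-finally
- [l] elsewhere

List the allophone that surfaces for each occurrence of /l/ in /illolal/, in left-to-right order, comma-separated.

[l], [l], [l], [ʎ]

Occurrence 1 (position 2): no conditioning environment matches → elsewhere allophone [l].
Occurrence 2 (position 3): no conditioning environment matches → elsewhere allophone [l].
Occurrence 3 (position 5): no conditioning environment matches → elsewhere allophone [l].
Occurrence 4 (position 7): word-finally → [ʎ].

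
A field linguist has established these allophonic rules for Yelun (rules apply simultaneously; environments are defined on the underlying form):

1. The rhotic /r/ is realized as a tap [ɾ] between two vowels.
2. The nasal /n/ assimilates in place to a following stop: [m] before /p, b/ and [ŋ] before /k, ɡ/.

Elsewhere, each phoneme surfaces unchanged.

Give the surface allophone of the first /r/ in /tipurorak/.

/r/ meets the environment for rule 1 (between two vowels) → [ɾ].

[ɾ]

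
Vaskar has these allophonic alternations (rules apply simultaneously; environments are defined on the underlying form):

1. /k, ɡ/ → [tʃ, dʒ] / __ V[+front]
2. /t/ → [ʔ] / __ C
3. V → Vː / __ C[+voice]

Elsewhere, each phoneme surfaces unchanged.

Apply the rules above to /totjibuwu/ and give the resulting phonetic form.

[toʔjiːbuːwu]

/t/ (word-initial): rule 2 targets it, but not immediately before a consonant → unchanged [t].
/o/ — between /t/ and /t/; rule 3 does not apply here → [o].
/t/ (between /o/ and /j/): immediately before a consonant, so rule 2 applies → [ʔ].
/j/ — not in any rule's target class → [j].
/i/ (between /j/ and /b/) occurs before a voiced consonant → [iː] by rule 3.
/b/ — not in any rule's target class → [b].
/u/ (between /b/ and /w/) occurs before a voiced consonant → [uː] by rule 3.
/w/ — not in any rule's target class → [w].
/u/ (word-final): rule 3 targets it, but not before a voiced consonant → unchanged [u].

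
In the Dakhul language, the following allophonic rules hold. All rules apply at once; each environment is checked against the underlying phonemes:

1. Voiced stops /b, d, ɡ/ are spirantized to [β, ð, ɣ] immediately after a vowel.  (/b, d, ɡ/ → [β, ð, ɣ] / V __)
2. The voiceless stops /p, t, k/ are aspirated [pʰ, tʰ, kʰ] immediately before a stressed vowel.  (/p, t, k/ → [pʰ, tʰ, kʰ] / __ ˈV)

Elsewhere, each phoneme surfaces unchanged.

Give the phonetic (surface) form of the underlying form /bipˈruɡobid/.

/b/ (word-initial) fails the environment for rule 1, so it stays [b].
/i/ (between /b/ and /p/) is unaffected → [i].
/p/ (between /i/ and /r/) fails the environment for rule 2, so it stays [p].
/r/ — not in any rule's target class → [r].
/u/ stays [u].
/ɡ/ — between /u/ and /o/, immediately after a vowel — surfaces as [ɣ] (rule 1).
/o/ (between /ɡ/ and /b/): no rule targets it → [o].
/b/ — between /o/ and /i/, immediately after a vowel — surfaces as [β] (rule 1).
/i/ stays [i].
Rule 1 applies to /d/ (word-final: immediately after a vowel) → [ð].

[bipˈruɣoβið]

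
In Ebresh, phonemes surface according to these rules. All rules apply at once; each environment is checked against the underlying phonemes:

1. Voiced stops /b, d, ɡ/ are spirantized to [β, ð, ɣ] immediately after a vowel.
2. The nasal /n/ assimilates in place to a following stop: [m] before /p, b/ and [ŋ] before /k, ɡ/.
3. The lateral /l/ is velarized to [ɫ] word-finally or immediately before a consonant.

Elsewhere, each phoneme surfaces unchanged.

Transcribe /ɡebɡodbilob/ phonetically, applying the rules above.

/ɡ/ (word-initial) is in the target of rule 1 but the environment (immediately after a vowel) is not met → [ɡ].
/e/ (between /ɡ/ and /b/): no rule targets it → [e].
/b/ — between /e/ and /ɡ/, immediately after a vowel — surfaces as [β] (rule 1).
/ɡ/ (between /b/ and /o/) fails the environment for rule 1, so it stays [ɡ].
/o/ — not in any rule's target class → [o].
/d/ (between /o/ and /b/): immediately after a vowel, so rule 1 applies → [ð].
/b/ (between /d/ and /i/) is in the target of rule 1 but the environment (immediately after a vowel) is not met → [b].
/i/ (between /b/ and /l/): no rule targets it → [i].
/l/ (between /i/ and /o/) fails the environment for rule 3, so it stays [l].
/o/ (between /l/ and /b/) is unaffected → [o].
/b/ meets the environment for rule 1 (immediately after a vowel) → [β].

[ɡeβɡoðbiloβ]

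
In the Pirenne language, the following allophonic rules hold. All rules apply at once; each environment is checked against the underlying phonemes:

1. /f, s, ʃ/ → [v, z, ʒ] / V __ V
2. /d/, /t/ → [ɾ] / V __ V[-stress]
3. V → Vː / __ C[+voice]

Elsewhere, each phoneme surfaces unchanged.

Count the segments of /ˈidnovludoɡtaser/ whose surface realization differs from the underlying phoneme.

7

Segments that undergo a rule: /i/ → [iː] (rule 3); /o/ → [oː] (rule 3); /u/ → [uː] (rule 3); /d/ → [ɾ] (rule 2); /o/ → [oː] (rule 3); /s/ → [z] (rule 1); /e/ → [eː] (rule 3).
All other segments surface unchanged.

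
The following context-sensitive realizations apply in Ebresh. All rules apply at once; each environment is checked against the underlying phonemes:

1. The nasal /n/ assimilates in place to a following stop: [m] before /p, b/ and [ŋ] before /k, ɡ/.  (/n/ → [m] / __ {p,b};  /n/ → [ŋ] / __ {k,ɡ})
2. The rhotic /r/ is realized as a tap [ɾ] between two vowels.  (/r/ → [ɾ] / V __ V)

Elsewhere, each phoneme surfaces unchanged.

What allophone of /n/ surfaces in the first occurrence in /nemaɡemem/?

[n]

/n/ (word-initial): rule 1 targets it, but not before a labial or velar stop → unchanged [n].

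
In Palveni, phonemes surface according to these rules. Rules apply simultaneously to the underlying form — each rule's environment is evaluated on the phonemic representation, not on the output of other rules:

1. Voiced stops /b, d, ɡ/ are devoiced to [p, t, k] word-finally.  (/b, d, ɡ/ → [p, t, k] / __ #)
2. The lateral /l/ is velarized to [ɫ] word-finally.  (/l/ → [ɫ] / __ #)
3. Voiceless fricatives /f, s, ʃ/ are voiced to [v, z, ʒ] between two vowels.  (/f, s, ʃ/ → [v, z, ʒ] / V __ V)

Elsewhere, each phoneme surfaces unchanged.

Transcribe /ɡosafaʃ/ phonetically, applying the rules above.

/ɡ/ (word-initial): rule 1 targets it, but not word-finally → unchanged [ɡ].
/o/ — not in any rule's target class → [o].
/s/ (between /o/ and /a/): between two vowels, so rule 3 applies → [z].
/a/ stays [a].
/f/ (between /a/ and /a/): between two vowels, so rule 3 applies → [v].
/a/ stays [a].
/ʃ/ (word-final) is in the target of rule 3 but the environment (between two vowels) is not met → [ʃ].

[ɡozavaʃ]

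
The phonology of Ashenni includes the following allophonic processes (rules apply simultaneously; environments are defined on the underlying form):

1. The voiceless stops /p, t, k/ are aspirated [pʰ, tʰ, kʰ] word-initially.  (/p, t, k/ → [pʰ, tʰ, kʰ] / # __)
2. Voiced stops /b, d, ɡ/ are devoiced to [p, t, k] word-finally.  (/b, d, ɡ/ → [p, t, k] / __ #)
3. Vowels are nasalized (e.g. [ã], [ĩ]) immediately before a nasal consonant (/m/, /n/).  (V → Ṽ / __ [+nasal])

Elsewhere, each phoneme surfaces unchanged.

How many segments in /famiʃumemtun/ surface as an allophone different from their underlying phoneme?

Segments that undergo a rule: /a/ → [ã] (rule 3); /u/ → [ũ] (rule 3); /e/ → [ẽ] (rule 3); /u/ → [ũ] (rule 3).
All other segments surface unchanged.

4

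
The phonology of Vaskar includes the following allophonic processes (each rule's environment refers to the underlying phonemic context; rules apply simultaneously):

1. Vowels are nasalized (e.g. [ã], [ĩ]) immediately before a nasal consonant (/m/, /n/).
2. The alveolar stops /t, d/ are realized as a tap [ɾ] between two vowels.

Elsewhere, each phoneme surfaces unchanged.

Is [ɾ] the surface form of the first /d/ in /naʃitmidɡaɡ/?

No

/d/ (between /i/ and /ɡ/) is in the target of rule 2 but the environment (between two vowels) is not met → [d].
The actual realization is [d], not [ɾ].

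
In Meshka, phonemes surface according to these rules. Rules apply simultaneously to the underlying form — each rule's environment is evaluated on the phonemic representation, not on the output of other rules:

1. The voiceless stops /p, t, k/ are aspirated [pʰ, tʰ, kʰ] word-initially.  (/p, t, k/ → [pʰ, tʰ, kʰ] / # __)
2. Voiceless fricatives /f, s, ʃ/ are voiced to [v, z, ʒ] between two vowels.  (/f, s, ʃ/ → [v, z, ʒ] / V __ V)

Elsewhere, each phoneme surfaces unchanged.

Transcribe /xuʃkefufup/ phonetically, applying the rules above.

/x/ (word-initial) is unaffected → [x].
/u/ (between /x/ and /ʃ/): no rule targets it → [u].
/ʃ/ — between /u/ and /k/; rule 2 does not apply here → [ʃ].
/k/ (between /ʃ/ and /e/) is in the target of rule 1 but the environment (word-initially) is not met → [k].
/e/ — not in any rule's target class → [e].
/f/ (between /e/ and /u/) occurs between two vowels → [v] by rule 2.
/u/ (between /f/ and /f/) is unaffected → [u].
/f/ (between /u/ and /u/) occurs between two vowels → [v] by rule 2.
/u/ (between /f/ and /p/) is unaffected → [u].
/p/ (word-final) is in the target of rule 1 but the environment (word-initially) is not met → [p].

[xuʃkevuvup]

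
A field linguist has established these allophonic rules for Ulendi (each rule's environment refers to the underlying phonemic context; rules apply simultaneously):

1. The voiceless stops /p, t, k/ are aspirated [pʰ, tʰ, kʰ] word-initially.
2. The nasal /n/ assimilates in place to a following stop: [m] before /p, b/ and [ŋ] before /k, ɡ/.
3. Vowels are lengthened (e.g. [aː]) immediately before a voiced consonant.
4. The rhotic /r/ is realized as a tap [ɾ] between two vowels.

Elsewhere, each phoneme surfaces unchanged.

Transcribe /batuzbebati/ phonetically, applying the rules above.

[batuːzbeːbati]

/a/ (between /b/ and /t/): rule 3 targets it, but not before a voiced consonant → unchanged [a].
/t/ (between /a/ and /u/): rule 1 targets it, but not word-initially → unchanged [t].
/u/ (between /t/ and /z/) occurs before a voiced consonant → [uː] by rule 3.
/e/ — between /b/ and /b/, before a voiced consonant — surfaces as [eː] (rule 3).
/a/ (between /b/ and /t/) is in the target of rule 3 but the environment (before a voiced consonant) is not met → [a].
/t/ (between /a/ and /i/) fails the environment for rule 1, so it stays [t].
/i/ (word-final) fails the environment for rule 3, so it stays [i].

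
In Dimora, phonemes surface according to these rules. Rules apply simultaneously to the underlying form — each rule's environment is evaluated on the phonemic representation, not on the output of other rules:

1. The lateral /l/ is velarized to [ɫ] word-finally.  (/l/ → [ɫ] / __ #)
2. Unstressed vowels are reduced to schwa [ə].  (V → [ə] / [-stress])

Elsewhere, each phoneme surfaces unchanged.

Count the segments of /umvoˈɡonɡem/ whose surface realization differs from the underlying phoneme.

3

Segments that undergo a rule: /u/ → [ə] (rule 2); /o/ → [ə] (rule 2); /e/ → [ə] (rule 2).
All other segments surface unchanged.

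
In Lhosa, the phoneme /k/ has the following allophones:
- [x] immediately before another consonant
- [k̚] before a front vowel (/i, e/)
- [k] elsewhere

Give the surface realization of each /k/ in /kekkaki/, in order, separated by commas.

Occurrence 1 (position 1): before a front vowel (/i, e/) → [k̚].
Occurrence 2 (position 3): immediately before another consonant → [x].
Occurrence 3 (position 4): no conditioning environment matches → elsewhere allophone [k].
Occurrence 4 (position 6): before a front vowel (/i, e/) → [k̚].

[k̚], [x], [k], [k̚]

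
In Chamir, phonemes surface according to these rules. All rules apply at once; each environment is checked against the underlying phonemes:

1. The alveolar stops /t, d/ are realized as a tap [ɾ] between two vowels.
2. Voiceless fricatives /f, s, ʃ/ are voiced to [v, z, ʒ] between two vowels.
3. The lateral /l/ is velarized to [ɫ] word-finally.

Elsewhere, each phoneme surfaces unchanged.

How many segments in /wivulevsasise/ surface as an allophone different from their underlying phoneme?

2

Segments that undergo a rule: /s/ → [z] (rule 2); /s/ → [z] (rule 2).
All other segments surface unchanged.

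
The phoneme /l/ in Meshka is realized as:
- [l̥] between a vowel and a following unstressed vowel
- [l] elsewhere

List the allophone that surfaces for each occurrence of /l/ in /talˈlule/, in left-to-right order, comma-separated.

[l], [l], [l̥]

Occurrence 1 (position 3): no conditioning environment matches → elsewhere allophone [l].
Occurrence 2 (position 4): no conditioning environment matches → elsewhere allophone [l].
Occurrence 3 (position 6): between a vowel and a following unstressed vowel → [l̥].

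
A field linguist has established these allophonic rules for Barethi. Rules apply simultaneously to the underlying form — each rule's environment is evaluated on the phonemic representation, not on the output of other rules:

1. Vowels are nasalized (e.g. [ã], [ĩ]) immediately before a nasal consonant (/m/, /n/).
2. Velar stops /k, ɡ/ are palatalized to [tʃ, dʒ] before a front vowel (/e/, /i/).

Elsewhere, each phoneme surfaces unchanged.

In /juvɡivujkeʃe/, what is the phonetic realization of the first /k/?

/k/ (between /j/ and /e/): before a front vowel, so rule 2 applies → [tʃ].

[tʃ]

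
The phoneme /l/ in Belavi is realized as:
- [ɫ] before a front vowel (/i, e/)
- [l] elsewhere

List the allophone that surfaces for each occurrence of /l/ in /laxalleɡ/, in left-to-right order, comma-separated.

[l], [l], [ɫ]

Occurrence 1 (position 1): no conditioning environment matches → elsewhere allophone [l].
Occurrence 2 (position 5): no conditioning environment matches → elsewhere allophone [l].
Occurrence 3 (position 6): before a front vowel (/i, e/) → [ɫ].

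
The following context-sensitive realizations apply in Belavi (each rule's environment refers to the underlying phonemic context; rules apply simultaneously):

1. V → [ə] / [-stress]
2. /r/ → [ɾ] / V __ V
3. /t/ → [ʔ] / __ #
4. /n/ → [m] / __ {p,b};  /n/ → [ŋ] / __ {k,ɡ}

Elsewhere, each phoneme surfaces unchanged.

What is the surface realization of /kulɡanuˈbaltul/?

[kəlɡənəˈbaltəl]

/k/ (word-initial) is unaffected → [k].
/u/ — between /k/ and /l/, in an unstressed syllable — surfaces as [ə] (rule 1).
/l/ stays [l].
/ɡ/ (between /l/ and /a/): no rule targets it → [ɡ].
/a/ — between /ɡ/ and /n/, in an unstressed syllable — surfaces as [ə] (rule 1).
/n/ (between /a/ and /u/) is in the target of rule 4 but the environment (before a labial or velar stop) is not met → [n].
/u/ (between /n/ and /b/) occurs in an unstressed syllable → [ə] by rule 1.
/b/ stays [b].
/a/ — between /b/ and /l/; rule 1 does not apply here → [a].
/l/ (between /a/ and /t/): no rule targets it → [l].
/t/ (between /l/ and /u/) is in the target of rule 3 but the environment (word-finally) is not met → [t].
Rule 1 applies to /u/ (between /t/ and /l/: in an unstressed syllable) → [ə].
/l/ (word-final) is unaffected → [l].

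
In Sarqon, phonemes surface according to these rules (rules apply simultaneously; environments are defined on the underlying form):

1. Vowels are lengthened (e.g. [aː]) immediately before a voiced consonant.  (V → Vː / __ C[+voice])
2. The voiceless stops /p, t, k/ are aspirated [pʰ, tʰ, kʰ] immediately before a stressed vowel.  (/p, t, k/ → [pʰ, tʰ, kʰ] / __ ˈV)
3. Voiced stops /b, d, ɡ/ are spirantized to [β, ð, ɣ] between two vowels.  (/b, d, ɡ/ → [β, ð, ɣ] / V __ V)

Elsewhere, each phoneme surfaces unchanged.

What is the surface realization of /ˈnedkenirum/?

[ˈneːdkeːniːruːm]

/n/ — not in any rule's target class → [n].
Rule 1 applies to /e/ (between /n/ and /d/: before a voiced consonant) → [eː].
/d/ — between /e/ and /k/; rule 3 does not apply here → [d].
/k/ (between /d/ and /e/): rule 2 targets it, but not immediately before a stressed vowel → unchanged [k].
/e/ meets the environment for rule 1 (before a voiced consonant) → [eː].
/n/ — not in any rule's target class → [n].
/i/ — between /n/ and /r/, before a voiced consonant — surfaces as [iː] (rule 1).
/r/ stays [r].
Rule 1 applies to /u/ (between /r/ and /m/: before a voiced consonant) → [uː].
/m/ stays [m].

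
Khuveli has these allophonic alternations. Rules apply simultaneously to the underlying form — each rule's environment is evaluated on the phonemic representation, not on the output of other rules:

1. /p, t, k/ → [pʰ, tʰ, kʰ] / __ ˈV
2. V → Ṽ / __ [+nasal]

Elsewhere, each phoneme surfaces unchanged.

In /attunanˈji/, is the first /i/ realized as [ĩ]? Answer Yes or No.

/i/ (word-final) is in the target of rule 2 but the environment (before a nasal consonant) is not met → [i].
The actual realization is [i], not [ĩ].

No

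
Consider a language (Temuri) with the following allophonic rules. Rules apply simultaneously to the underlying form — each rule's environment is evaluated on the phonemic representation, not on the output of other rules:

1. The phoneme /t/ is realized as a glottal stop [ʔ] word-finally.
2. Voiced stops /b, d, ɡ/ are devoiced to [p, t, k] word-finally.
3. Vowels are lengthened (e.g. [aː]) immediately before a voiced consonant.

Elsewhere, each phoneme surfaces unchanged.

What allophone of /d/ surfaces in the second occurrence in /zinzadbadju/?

/d/ (between /a/ and /j/): rule 2 targets it, but not word-finally → unchanged [d].

[d]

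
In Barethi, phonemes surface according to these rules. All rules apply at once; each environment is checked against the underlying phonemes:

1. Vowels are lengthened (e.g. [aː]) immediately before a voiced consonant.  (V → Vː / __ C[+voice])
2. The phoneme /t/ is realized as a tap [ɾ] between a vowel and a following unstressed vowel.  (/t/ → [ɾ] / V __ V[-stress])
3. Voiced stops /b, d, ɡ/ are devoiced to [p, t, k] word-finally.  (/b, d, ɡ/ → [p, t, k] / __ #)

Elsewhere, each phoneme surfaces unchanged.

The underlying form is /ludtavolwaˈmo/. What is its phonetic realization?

/l/ (word-initial) is unaffected → [l].
/u/ (between /l/ and /d/): before a voiced consonant, so rule 1 applies → [uː].
/d/ (between /u/ and /t/) is in the target of rule 3 but the environment (word-finally) is not met → [d].
/t/ — between /d/ and /a/; rule 2 does not apply here → [t].
/a/ — between /t/ and /v/, before a voiced consonant — surfaces as [aː] (rule 1).
/v/ stays [v].
Rule 1 applies to /o/ (between /v/ and /l/: before a voiced consonant) → [oː].
/l/ stays [l].
/w/ stays [w].
/a/ — between /w/ and /m/, before a voiced consonant — surfaces as [aː] (rule 1).
/m/ — not in any rule's target class → [m].
/o/ (word-final) fails the environment for rule 1, so it stays [o].

[luːdtaːvoːlwaːˈmo]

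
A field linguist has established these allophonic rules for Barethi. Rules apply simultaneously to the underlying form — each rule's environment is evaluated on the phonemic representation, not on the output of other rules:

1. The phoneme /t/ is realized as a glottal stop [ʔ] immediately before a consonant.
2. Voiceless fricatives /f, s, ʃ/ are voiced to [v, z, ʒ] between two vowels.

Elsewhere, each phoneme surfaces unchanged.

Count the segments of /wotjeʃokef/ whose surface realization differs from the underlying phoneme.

2

Segments that undergo a rule: /t/ → [ʔ] (rule 1); /ʃ/ → [ʒ] (rule 2).
All other segments surface unchanged.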